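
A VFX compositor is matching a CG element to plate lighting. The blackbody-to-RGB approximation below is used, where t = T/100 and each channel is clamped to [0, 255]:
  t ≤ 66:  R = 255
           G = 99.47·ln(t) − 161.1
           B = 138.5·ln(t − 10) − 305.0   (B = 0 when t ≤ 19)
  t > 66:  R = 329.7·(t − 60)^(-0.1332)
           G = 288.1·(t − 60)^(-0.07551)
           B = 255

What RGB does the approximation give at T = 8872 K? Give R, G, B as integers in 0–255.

t = 8872/100 = 88.72; the t > 66 branch applies.
R = 329.7·(88.72 − 60)^(-0.1332) = 329.7·28.72^(-0.1332) = 329.7·0.63940 = 210.809.
G = 288.1·(88.72 − 60)^(-0.07551) = 288.1·28.72^(-0.07551) = 288.1·0.77605 = 223.581.
B = 255 by definition for t > 66.
Rounded: (211, 224, 255).

R=211, G=224, B=255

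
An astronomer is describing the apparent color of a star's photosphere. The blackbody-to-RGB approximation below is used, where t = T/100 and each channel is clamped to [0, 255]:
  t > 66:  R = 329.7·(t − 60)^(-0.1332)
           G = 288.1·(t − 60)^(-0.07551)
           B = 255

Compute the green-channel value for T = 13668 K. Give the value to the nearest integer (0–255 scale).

208

t = 13668/100 = 136.68; the t > 66 branch applies.
G = 288.1·(136.68 − 60)^(-0.07551) = 288.1·76.68^(-0.07551) = 288.1·0.72059 = 207.602.
Rounded: 208.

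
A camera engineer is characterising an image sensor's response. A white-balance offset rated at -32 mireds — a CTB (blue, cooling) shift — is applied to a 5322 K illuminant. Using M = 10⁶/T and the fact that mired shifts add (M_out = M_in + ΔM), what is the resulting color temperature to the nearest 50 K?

6400 K

M_in = 10⁶/5322 = 187.90 mireds.
M_out = 187.90 + (-32) = 155.90 mireds.
T_out = 10⁶/155.90 = 6414.4 K → 6400 K.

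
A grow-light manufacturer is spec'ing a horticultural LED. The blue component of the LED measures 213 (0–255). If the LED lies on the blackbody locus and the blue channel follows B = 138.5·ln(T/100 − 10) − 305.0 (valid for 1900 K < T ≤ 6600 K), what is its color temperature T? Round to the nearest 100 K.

ln(t − 10) = (213 + 305.0) / 138.5 = 3.7401.
t − 10 = e^3.7401 = 42.101, so t = 52.101.
T = 100·t = 5210 K → 5200 K to the nearest 100 K.

5200 K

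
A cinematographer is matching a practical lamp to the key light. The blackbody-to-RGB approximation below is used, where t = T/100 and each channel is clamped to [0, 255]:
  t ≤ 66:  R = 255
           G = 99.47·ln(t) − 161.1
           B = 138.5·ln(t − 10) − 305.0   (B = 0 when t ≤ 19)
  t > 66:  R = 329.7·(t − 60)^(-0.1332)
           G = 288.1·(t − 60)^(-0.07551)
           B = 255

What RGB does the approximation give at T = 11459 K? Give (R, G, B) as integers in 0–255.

t = 11459/100 = 114.59; the t > 66 branch applies.
R = 329.7·(114.59 − 60)^(-0.1332) = 329.7·54.59^(-0.1332) = 329.7·0.58697 = 193.524.
G = 288.1·(114.59 − 60)^(-0.07551) = 288.1·54.59^(-0.07551) = 288.1·0.73932 = 212.997.
B = 255 by definition for t > 66.
Rounded: (194, 213, 255).

(194, 213, 255)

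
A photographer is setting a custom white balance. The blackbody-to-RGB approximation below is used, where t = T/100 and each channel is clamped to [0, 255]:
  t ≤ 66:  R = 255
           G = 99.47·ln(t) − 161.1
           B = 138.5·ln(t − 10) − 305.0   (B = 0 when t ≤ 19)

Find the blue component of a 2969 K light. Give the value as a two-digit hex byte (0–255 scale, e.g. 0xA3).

0x6C

t = 2969/100 = 29.69; the t ≤ 66 branch applies.
B = 138.5·ln(29.69 − 10) − 305.0 = 138.5·ln 19.69 − 305.0 = 138.5·2.9801 − 305.0 = 107.745.
Rounded: 108; in hex, 0x6C.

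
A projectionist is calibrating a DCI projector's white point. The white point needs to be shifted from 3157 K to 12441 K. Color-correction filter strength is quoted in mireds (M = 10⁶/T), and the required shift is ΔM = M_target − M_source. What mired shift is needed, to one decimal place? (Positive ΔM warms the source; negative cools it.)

-236.4 mireds

M_source = 10⁶/3157 = 316.756; M_target = 10⁶/12441 = 80.379.
ΔM = 80.379 − 316.756 = -236.377 → -236.4 mireds, a cooling shift.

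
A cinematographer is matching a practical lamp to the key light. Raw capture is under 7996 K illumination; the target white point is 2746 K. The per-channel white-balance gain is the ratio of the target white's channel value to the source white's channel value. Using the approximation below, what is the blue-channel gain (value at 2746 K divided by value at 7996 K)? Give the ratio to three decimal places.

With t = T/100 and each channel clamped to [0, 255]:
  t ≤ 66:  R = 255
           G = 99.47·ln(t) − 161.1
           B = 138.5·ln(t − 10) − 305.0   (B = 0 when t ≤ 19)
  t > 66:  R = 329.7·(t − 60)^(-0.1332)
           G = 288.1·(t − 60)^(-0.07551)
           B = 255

At 7996 K (t = 79.96):
  B = 255 by definition for t > 66.
At 2746 K (t = 27.46):
  B = 138.5·ln(27.46 − 10) − 305.0 = 138.5·ln 17.46 − 305.0 = 138.5·2.8599 − 305.0 = 91.098.
Gain = 91.098 / 255.000 = 0.3572 → 0.357.

0.357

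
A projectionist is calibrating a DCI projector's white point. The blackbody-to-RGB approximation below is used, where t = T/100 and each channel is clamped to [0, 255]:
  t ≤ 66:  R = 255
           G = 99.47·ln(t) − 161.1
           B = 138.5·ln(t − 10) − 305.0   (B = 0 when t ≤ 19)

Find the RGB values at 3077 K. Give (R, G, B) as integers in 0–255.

(255, 180, 115)

t = 3077/100 = 30.77; the t ≤ 66 branch applies.
R = 255 by definition for t ≤ 66.
G = 99.47·ln 30.77 − 161.1 = 99.47·3.4265 − 161.1 = 179.738.
B = 138.5·ln(30.77 − 10) − 305.0 = 138.5·ln 20.77 − 305.0 = 138.5·3.0335 − 305.0 = 115.141.
Rounded: (255, 180, 115).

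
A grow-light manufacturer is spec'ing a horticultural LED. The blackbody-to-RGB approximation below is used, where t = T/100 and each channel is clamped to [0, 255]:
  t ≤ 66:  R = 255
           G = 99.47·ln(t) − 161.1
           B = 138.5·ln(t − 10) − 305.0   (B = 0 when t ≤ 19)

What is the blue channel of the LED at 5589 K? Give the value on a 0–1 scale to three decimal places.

t = 5589/100 = 55.89; the t ≤ 66 branch applies.
B = 138.5·ln(55.89 − 10) − 305.0 = 138.5·ln 45.89 − 305.0 = 138.5·3.8262 − 305.0 = 224.935.
On a 0–1 scale: 224.935/255 = 0.8821 → 0.882.

0.882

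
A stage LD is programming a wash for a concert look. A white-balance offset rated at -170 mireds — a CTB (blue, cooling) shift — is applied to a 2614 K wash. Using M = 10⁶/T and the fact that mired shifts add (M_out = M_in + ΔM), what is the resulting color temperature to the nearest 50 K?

M_in = 10⁶/2614 = 382.56 mireds.
M_out = 382.56 + (-170) = 212.56 mireds.
T_out = 10⁶/212.56 = 4704.7 K → 4700 K.

4700 K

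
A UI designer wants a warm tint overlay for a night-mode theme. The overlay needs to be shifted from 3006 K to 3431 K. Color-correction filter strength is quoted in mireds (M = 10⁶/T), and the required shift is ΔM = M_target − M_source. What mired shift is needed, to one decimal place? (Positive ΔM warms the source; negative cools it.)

M_source = 10⁶/3006 = 332.668; M_target = 10⁶/3431 = 291.460.
ΔM = 291.460 − 332.668 = -41.208 → -41.2 mireds, a cooling shift.

-41.2 mireds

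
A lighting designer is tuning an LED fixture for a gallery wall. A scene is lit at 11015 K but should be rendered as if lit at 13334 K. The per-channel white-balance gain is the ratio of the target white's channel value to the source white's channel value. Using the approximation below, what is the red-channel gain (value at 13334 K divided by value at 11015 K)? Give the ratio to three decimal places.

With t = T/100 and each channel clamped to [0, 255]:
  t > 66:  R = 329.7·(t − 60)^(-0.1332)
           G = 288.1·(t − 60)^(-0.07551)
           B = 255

0.951

At 11015 K (t = 110.15):
  R = 329.7·(110.15 − 60)^(-0.1332) = 329.7·50.15^(-0.1332) = 329.7·0.59364 = 195.723.
At 13334 K (t = 133.34):
  R = 329.7·(133.34 − 60)^(-0.1332) = 329.7·73.34^(-0.1332) = 329.7·0.56433 = 186.061.
Gain = 186.061 / 195.723 = 0.9506 → 0.951.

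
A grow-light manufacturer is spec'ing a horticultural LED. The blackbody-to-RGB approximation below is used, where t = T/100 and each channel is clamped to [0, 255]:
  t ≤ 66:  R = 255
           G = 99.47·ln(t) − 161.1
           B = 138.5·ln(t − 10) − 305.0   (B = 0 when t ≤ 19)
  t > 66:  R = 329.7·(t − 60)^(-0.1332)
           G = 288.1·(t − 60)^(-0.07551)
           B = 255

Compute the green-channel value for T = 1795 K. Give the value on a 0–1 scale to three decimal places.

0.495

t = 1795/100 = 17.95; the t ≤ 66 branch applies.
G = 99.47·ln 17.95 − 161.1 = 99.47·2.8876 − 161.1 = 126.129.
On a 0–1 scale: 126.129/255 = 0.4946 → 0.495.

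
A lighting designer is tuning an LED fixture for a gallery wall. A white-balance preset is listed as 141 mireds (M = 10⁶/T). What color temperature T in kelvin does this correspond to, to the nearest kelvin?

T = 10⁶ / 141 = 7092.20 K → 7092 K.

7092 K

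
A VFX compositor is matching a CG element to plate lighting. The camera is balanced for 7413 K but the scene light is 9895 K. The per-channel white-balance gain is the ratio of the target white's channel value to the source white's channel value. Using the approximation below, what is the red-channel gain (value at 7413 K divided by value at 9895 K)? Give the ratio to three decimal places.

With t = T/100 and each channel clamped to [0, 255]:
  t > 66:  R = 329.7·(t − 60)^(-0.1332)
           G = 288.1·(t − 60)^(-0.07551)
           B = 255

At 9895 K (t = 98.95):
  R = 329.7·(98.95 − 60)^(-0.1332) = 329.7·38.95^(-0.1332) = 329.7·0.61397 = 202.425.
At 7413 K (t = 74.13):
  R = 329.7·(74.13 − 60)^(-0.1332) = 329.7·14.13^(-0.1332) = 329.7·0.70275 = 231.697.
Gain = 231.697 / 202.425 = 1.1446 → 1.145.

1.145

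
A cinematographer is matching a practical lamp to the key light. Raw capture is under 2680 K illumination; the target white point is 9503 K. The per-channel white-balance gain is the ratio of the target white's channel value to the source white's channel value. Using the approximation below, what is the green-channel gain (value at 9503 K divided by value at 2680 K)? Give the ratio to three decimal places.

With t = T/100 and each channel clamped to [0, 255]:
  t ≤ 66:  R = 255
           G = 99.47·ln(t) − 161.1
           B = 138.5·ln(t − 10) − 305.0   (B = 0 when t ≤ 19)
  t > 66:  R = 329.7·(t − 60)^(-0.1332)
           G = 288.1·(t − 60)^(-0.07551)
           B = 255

1.327

At 2680 K (t = 26.8):
  G = 99.47·ln 26.8 − 161.1 = 99.47·3.2884 − 161.1 = 165.997.
At 9503 K (t = 95.03):
  G = 288.1·(95.03 − 60)^(-0.07551) = 288.1·35.03^(-0.07551) = 288.1·0.76450 = 220.253.
Gain = 220.253 / 165.997 = 1.3268 → 1.327.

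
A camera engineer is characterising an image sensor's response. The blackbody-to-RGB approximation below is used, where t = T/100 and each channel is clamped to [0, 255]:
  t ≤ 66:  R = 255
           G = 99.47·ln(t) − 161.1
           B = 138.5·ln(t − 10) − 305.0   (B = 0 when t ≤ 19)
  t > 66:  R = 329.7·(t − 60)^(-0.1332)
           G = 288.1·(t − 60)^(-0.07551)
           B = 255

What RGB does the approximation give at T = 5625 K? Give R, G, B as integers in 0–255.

t = 5625/100 = 56.25; the t ≤ 66 branch applies.
R = 255 by definition for t ≤ 66.
G = 99.47·ln 56.25 − 161.1 = 99.47·4.0298 − 161.1 = 239.745.
B = 138.5·ln(56.25 − 10) − 305.0 = 138.5·ln 46.25 − 305.0 = 138.5·3.8341 − 305.0 = 226.018.
Rounded: (255, 240, 226).

R=255, G=240, B=226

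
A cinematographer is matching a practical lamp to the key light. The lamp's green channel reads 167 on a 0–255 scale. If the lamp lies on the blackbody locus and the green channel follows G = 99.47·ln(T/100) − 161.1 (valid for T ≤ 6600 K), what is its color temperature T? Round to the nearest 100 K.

ln t = (167 + 161.1) / 99.47 = 3.2985.
t = e^3.2985 = 27.072.
T = 100·t = 2707 K → 2700 K to the nearest 100 K.

2700 K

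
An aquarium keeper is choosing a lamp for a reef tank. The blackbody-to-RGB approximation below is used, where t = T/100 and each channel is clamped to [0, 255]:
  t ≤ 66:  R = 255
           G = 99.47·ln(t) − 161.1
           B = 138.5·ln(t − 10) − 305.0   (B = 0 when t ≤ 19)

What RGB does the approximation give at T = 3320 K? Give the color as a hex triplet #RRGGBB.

t = 3320/100 = 33.2; the t ≤ 66 branch applies.
R = 255 by definition for t ≤ 66.
G = 99.47·ln 33.2 − 161.1 = 99.47·3.5025 − 161.1 = 187.299.
B = 138.5·ln(33.2 − 10) − 305.0 = 138.5·ln 23.2 − 305.0 = 138.5·3.1442 − 305.0 = 130.465.
Rounded: (255, 187, 130).
In hex: #FFBB82.

#FFBB82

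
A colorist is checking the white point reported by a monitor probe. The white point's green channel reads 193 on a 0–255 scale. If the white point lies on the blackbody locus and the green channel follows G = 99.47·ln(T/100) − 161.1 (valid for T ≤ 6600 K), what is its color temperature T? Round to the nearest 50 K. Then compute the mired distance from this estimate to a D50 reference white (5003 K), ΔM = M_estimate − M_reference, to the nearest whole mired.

+86 mireds

ln t = (193 + 161.1) / 99.47 = 3.5599.
t = e^3.5599 = 35.159.
T = 100·t = 3516 K → 3500 K to the nearest 50 K.
M_estimate = 10⁶/3500 = 285.71; M_reference = 10⁶/5003 = 199.88.
ΔM = 285.71 − 199.88 = 85.83 → +86 mireds.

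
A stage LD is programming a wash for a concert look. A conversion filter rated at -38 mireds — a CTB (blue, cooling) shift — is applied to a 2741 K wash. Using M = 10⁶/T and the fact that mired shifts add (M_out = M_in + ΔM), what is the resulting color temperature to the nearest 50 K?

M_in = 10⁶/2741 = 364.83 mireds.
M_out = 364.83 + (-38) = 326.83 mireds.
T_out = 10⁶/326.83 = 3059.7 K → 3050 K.

3050 K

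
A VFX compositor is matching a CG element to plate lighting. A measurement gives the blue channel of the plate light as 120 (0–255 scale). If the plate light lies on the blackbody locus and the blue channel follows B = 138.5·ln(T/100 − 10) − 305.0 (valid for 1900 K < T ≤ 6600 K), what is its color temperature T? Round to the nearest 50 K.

3150 K

ln(t − 10) = (120 + 305.0) / 138.5 = 3.0686.
t − 10 = e^3.0686 = 21.512, so t = 31.512.
T = 100·t = 3151 K → 3150 K to the nearest 50 K.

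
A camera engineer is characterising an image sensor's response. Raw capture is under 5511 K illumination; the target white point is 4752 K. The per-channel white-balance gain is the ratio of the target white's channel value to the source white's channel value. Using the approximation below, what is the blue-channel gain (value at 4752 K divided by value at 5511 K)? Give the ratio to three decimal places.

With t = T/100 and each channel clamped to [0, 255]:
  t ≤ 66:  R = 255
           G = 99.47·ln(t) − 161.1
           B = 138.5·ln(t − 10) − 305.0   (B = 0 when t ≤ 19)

0.885

At 5511 K (t = 55.11):
  B = 138.5·ln(55.11 − 10) − 305.0 = 138.5·ln 45.11 − 305.0 = 138.5·3.8091 − 305.0 = 222.561.
At 4752 K (t = 47.52):
  B = 138.5·ln(47.52 − 10) − 305.0 = 138.5·ln 37.52 − 305.0 = 138.5·3.6249 − 305.0 = 197.045.
Gain = 197.045 / 222.561 = 0.8854 → 0.885.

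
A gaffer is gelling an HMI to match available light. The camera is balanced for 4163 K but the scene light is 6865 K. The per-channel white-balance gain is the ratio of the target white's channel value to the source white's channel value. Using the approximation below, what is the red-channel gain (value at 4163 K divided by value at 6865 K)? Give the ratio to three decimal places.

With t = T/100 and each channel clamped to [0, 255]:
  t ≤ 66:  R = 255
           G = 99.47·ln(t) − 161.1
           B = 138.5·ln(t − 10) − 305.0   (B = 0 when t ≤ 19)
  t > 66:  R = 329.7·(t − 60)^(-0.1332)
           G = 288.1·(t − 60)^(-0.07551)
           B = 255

At 6865 K (t = 68.65):
  R = 329.7·(68.65 − 60)^(-0.1332) = 329.7·8.65^(-0.1332) = 329.7·0.75022 = 247.348.
At 4163 K (t = 41.63):
  R = 255 by definition for t ≤ 66.
Gain = 255.000 / 247.348 = 1.0309 → 1.031.

1.031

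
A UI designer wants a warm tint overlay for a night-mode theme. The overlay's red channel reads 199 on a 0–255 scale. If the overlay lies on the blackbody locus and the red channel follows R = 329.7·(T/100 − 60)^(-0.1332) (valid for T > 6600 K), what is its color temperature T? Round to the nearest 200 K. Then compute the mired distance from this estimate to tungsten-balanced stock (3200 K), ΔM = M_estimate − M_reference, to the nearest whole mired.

(t − 60)^(-0.1332) = 199/329.7 = 0.60358.
t − 60 = 0.60358^(1/-0.1332) = 0.60358^(-7.508) = 44.273, so t = 104.273.
T = 100·t = 10427 K → 10400 K to the nearest 200 K.
M_estimate = 10⁶/10400 = 96.15; M_reference = 10⁶/3200 = 312.50.
ΔM = 96.15 − 312.50 = -216.35 → -216 mireds.

-216 mireds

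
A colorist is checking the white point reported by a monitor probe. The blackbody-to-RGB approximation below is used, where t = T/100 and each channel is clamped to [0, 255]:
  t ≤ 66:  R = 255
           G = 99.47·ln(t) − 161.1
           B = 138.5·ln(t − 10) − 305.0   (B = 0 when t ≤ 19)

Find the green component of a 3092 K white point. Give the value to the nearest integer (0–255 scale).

t = 3092/100 = 30.92; the t ≤ 66 branch applies.
G = 99.47·ln 30.92 − 161.1 = 99.47·3.4314 − 161.1 = 180.222.
Rounded: 180.

180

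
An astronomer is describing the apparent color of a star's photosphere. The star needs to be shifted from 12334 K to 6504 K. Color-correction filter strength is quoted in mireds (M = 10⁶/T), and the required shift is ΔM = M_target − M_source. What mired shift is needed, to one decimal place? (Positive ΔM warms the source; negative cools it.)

+72.7 mireds

M_source = 10⁶/12334 = 81.077; M_target = 10⁶/6504 = 153.752.
ΔM = 153.752 − 81.077 = 72.675 → +72.7 mireds, a warming shift.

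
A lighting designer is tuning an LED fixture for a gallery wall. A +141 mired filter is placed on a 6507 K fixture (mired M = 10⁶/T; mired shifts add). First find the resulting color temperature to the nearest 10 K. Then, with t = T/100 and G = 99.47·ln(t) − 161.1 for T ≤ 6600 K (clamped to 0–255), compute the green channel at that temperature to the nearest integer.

M_in = 10⁶/6507 = 153.68; M_out = 153.68 + (+141) = 294.68.
T_out = 10⁶/294.68 = 3393.5 K → 3390 K; t = 33.9.
G = 99.47·ln 33.9 − 161.1 = 99.47·3.5234 − 161.1 = 189.374.
Rounded: 189.

189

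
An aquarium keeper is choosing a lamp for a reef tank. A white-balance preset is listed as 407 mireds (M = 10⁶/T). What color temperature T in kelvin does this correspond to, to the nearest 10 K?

2460 K

T = 10⁶ / 407 = 2457.00 K → 2460 K.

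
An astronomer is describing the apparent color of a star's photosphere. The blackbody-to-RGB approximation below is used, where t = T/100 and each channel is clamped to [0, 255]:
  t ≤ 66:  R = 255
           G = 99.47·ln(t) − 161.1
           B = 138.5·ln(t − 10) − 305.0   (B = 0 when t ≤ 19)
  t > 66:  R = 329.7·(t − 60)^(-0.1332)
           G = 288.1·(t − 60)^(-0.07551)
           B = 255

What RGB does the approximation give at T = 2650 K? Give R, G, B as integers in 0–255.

R=255, G=165, B=83

t = 2650/100 = 26.5; the t ≤ 66 branch applies.
R = 255 by definition for t ≤ 66.
G = 99.47·ln 26.5 − 161.1 = 99.47·3.2771 − 161.1 = 164.878.
B = 138.5·ln(26.5 − 10) − 305.0 = 138.5·ln 16.5 − 305.0 = 138.5·2.8034 − 305.0 = 83.265.
Rounded: (255, 165, 83).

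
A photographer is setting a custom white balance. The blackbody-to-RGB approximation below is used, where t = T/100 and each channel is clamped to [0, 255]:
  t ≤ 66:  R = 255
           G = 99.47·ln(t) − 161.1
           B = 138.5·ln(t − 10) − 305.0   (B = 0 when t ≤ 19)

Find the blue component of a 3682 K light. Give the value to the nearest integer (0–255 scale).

t = 3682/100 = 36.82; the t ≤ 66 branch applies.
B = 138.5·ln(36.82 − 10) − 305.0 = 138.5·ln 26.82 − 305.0 = 138.5·3.2891 − 305.0 = 150.547.
Rounded: 151.

151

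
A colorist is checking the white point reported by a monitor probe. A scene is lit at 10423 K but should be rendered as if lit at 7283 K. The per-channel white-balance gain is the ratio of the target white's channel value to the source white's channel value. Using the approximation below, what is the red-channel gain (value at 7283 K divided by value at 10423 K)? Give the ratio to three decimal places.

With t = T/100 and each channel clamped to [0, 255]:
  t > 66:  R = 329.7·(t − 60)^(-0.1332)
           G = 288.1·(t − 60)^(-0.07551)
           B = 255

At 10423 K (t = 104.23):
  R = 329.7·(104.23 − 60)^(-0.1332) = 329.7·44.23^(-0.1332) = 329.7·0.60366 = 199.026.
At 7283 K (t = 72.83):
  R = 329.7·(72.83 − 60)^(-0.1332) = 329.7·12.83^(-0.1332) = 329.7·0.71184 = 234.695.
Gain = 234.695 / 199.026 = 1.1792 → 1.179.

1.179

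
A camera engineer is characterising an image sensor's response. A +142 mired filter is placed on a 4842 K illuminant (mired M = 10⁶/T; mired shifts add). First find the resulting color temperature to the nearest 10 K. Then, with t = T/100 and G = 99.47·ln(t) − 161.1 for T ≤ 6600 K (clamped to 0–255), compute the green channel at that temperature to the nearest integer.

173

M_in = 10⁶/4842 = 206.53; M_out = 206.53 + (+142) = 348.53.
T_out = 10⁶/348.53 = 2869.2 K → 2870 K; t = 28.7.
G = 99.47·ln 28.7 − 161.1 = 99.47·3.3569 − 161.1 = 172.811.
Rounded: 173.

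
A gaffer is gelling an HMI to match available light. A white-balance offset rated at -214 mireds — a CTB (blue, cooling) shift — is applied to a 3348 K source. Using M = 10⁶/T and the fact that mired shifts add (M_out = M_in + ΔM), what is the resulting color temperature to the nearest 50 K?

11800 K

M_in = 10⁶/3348 = 298.69 mireds.
M_out = 298.69 + (-214) = 84.69 mireds.
T_out = 10⁶/84.69 = 11808.4 K → 11800 K.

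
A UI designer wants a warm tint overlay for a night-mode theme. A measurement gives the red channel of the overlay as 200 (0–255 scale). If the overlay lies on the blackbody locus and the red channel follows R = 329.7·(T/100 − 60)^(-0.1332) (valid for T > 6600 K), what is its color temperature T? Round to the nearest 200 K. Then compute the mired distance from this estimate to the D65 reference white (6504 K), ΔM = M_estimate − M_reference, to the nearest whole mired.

-56 mireds

(t − 60)^(-0.1332) = 200/329.7 = 0.60661.
t − 60 = 0.60661^(1/-0.1332) = 0.60661^(-7.508) = 42.638, so t = 102.638.
T = 100·t = 10264 K → 10200 K to the nearest 200 K.
M_estimate = 10⁶/10200 = 98.04; M_reference = 10⁶/6504 = 153.75.
ΔM = 98.04 − 153.75 = -55.71 → -56 mireds.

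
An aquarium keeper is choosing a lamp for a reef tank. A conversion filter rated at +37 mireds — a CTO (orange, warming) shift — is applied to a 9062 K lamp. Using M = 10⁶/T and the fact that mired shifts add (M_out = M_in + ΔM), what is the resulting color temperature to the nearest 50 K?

M_in = 10⁶/9062 = 110.35 mireds.
M_out = 110.35 + (+37) = 147.35 mireds.
T_out = 10⁶/147.35 = 6786.5 K → 6800 K.

6800 K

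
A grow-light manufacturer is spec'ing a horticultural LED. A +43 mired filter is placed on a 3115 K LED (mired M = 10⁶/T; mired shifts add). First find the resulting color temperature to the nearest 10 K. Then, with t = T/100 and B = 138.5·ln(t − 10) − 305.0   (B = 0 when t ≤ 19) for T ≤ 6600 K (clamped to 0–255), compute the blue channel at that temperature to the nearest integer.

M_in = 10⁶/3115 = 321.03; M_out = 321.03 + (+43) = 364.03.
T_out = 10⁶/364.03 = 2747.0 K → 2750 K; t = 27.5.
B = 138.5·ln(27.5 − 10) − 305.0 = 138.5·ln 17.5 − 305.0 = 138.5·2.8622 − 305.0 = 91.415.
Rounded: 91.

91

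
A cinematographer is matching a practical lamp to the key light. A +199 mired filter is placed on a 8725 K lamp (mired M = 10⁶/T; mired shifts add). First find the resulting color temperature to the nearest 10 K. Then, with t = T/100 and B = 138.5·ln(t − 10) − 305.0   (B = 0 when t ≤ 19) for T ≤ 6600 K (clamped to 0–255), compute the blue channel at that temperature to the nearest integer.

M_in = 10⁶/8725 = 114.61; M_out = 114.61 + (+199) = 313.61.
T_out = 10⁶/313.61 = 3188.6 K → 3190 K; t = 31.9.
B = 138.5·ln(31.9 − 10) − 305.0 = 138.5·ln 21.9 − 305.0 = 138.5·3.0865 − 305.0 = 122.478.
Rounded: 122.

122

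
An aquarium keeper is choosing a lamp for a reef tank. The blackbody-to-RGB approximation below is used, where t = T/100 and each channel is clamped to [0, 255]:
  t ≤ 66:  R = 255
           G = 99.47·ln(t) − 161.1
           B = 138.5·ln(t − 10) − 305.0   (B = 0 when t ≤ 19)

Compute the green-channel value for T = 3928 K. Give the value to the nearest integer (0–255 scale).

204

t = 3928/100 = 39.28; the t ≤ 66 branch applies.
G = 99.47·ln 39.28 − 161.1 = 99.47·3.6707 − 161.1 = 204.026.
Rounded: 204.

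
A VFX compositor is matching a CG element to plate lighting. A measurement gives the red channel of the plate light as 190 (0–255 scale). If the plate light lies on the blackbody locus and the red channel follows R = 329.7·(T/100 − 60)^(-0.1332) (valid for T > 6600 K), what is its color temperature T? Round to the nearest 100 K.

(t − 60)^(-0.1332) = 190/329.7 = 0.57628.
t − 60 = 0.57628^(1/-0.1332) = 0.57628^(-7.508) = 62.667, so t = 122.667.
T = 100·t = 12267 K → 12300 K to the nearest 100 K.

12300 K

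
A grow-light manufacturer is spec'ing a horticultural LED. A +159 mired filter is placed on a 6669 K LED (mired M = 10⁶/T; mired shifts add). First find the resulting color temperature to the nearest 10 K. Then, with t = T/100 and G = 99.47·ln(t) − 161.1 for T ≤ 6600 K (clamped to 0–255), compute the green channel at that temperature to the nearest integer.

185

M_in = 10⁶/6669 = 149.95; M_out = 149.95 + (+159) = 308.95.
T_out = 10⁶/308.95 = 3236.8 K → 3240 K; t = 32.4.
G = 99.47·ln 32.4 − 161.1 = 99.47·3.4782 − 161.1 = 184.872.
Rounded: 185.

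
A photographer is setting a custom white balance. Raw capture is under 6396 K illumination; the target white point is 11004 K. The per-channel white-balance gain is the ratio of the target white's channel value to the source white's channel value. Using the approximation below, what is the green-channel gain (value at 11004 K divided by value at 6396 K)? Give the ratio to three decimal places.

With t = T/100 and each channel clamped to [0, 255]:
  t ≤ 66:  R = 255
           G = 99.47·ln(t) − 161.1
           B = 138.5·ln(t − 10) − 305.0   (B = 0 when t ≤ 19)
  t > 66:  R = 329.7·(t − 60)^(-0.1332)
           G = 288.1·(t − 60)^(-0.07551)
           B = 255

0.849

At 6396 K (t = 63.96):
  G = 99.47·ln 63.96 − 161.1 = 99.47·4.1583 − 161.1 = 252.522.
At 11004 K (t = 110.04):
  G = 288.1·(110.04 − 60)^(-0.07551) = 288.1·50.04^(-0.07551) = 288.1·0.74419 = 214.401.
Gain = 214.401 / 252.522 = 0.8490 → 0.849.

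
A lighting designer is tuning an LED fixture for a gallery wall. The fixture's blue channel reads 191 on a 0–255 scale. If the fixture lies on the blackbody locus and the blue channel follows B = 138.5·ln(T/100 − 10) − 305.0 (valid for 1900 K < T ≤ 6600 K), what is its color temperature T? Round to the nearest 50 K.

ln(t − 10) = (191 + 305.0) / 138.5 = 3.5812.
t − 10 = e^3.5812 = 35.918, so t = 45.918.
T = 100·t = 4592 K → 4600 K to the nearest 50 K.

4600 K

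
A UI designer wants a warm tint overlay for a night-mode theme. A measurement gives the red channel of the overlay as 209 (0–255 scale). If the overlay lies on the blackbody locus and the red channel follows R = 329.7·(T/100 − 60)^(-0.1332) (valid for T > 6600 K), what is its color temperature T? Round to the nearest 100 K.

9100 K

(t − 60)^(-0.1332) = 209/329.7 = 0.63391.
t − 60 = 0.63391^(1/-0.1332) = 0.63391^(-7.508) = 30.639, so t = 90.639.
T = 100·t = 9064 K → 9100 K to the nearest 100 K.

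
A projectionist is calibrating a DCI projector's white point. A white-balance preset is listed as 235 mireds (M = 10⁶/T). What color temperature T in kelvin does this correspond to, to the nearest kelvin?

4255 K

T = 10⁶ / 235 = 4255.32 K → 4255 K.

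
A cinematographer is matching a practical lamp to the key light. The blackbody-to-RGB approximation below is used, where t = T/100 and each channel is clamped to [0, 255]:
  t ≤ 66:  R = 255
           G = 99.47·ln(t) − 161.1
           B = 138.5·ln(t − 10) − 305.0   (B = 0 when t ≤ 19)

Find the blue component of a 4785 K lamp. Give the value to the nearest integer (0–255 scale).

t = 4785/100 = 47.85; the t ≤ 66 branch applies.
B = 138.5·ln(47.85 − 10) − 305.0 = 138.5·ln 37.85 − 305.0 = 138.5·3.6336 − 305.0 = 198.258.
Rounded: 198.

198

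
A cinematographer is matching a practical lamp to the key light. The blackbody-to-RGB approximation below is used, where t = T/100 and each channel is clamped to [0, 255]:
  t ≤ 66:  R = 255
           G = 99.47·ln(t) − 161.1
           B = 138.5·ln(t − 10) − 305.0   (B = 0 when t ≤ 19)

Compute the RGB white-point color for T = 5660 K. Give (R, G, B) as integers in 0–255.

(255, 240, 227)

t = 5660/100 = 56.6; the t ≤ 66 branch applies.
R = 255 by definition for t ≤ 66.
G = 99.47·ln 56.6 − 161.1 = 99.47·4.0360 − 161.1 = 240.362.
B = 138.5·ln(56.6 − 10) − 305.0 = 138.5·ln 46.6 − 305.0 = 138.5·3.8416 − 305.0 = 227.062.
Rounded: (255, 240, 227).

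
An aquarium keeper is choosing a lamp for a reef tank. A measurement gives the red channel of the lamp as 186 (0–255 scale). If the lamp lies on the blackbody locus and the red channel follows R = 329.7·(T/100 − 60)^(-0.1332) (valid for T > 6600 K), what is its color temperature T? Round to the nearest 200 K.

13400 K

(t − 60)^(-0.1332) = 186/329.7 = 0.56415.
t − 60 = 0.56415^(1/-0.1332) = 0.56415^(-7.508) = 73.521, so t = 133.521.
T = 100·t = 13352 K → 13400 K to the nearest 200 K.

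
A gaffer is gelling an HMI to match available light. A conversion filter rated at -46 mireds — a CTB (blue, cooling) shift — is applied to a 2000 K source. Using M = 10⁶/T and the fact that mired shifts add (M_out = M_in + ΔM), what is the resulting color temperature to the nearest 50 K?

2200 K

M_in = 10⁶/2000 = 500.00 mireds.
M_out = 500.00 + (-46) = 454.00 mireds.
T_out = 10⁶/454.00 = 2202.6 K → 2200 K.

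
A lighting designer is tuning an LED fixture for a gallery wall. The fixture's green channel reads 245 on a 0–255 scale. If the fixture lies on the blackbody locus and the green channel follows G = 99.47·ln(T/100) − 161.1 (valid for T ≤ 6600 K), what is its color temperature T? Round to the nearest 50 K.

ln t = (245 + 161.1) / 99.47 = 4.0826.
t = e^4.0826 = 59.302.
T = 100·t = 5930 K → 5950 K to the nearest 50 K.

5950 K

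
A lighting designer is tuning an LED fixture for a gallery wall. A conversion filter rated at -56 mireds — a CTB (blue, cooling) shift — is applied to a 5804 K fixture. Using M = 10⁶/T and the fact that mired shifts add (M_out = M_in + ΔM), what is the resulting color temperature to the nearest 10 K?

8600 K

M_in = 10⁶/5804 = 172.29 mireds.
M_out = 172.29 + (-56) = 116.29 mireds.
T_out = 10⁶/116.29 = 8598.8 K → 8600 K.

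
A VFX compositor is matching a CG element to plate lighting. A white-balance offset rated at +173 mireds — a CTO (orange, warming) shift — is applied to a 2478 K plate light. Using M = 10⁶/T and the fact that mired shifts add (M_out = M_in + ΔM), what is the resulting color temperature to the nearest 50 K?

1750 K

M_in = 10⁶/2478 = 403.55 mireds.
M_out = 403.55 + (+173) = 576.55 mireds.
T_out = 10⁶/576.55 = 1734.5 K → 1750 K.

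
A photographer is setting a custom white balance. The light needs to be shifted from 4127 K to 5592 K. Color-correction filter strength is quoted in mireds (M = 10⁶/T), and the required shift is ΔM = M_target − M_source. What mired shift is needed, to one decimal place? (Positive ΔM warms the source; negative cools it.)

-63.5 mireds

M_source = 10⁶/4127 = 242.307; M_target = 10⁶/5592 = 178.827.
ΔM = 178.827 − 242.307 = -63.480 → -63.5 mireds, a cooling shift.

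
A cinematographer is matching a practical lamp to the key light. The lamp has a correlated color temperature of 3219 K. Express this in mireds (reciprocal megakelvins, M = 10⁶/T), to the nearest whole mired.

311 mireds

M = 10⁶ / 3219 = 310.655 → 311 mireds.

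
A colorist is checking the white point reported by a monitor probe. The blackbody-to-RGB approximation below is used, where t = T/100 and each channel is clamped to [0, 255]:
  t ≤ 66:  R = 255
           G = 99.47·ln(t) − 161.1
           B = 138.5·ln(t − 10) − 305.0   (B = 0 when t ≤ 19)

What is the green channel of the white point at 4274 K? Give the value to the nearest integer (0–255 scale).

t = 4274/100 = 42.74; the t ≤ 66 branch applies.
G = 99.47·ln 42.74 − 161.1 = 99.47·3.7551 − 161.1 = 212.423.
Rounded: 212.

212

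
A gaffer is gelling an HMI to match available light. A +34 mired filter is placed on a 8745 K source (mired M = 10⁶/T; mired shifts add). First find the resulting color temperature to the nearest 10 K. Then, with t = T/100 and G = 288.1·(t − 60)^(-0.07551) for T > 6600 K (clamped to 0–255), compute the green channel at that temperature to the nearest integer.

248

M_in = 10⁶/8745 = 114.35; M_out = 114.35 + (+34) = 148.35.
T_out = 10⁶/148.35 = 6740.8 K → 6740 K; t = 67.4.
G = 288.1·(67.4 − 60)^(-0.07551) = 288.1·7.4^(-0.07551) = 288.1·0.85973 = 247.689.
Rounded: 248.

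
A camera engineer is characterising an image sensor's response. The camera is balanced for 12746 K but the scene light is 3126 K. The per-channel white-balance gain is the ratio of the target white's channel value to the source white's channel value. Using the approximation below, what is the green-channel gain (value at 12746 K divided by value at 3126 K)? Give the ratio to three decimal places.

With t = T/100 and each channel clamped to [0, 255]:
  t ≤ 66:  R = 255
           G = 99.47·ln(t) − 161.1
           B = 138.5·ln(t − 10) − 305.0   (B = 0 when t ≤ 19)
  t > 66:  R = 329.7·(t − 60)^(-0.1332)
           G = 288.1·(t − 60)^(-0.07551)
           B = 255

1.156

At 3126 K (t = 31.26):
  G = 99.47·ln 31.26 − 161.1 = 99.47·3.4423 − 161.1 = 181.309.
At 12746 K (t = 127.46):
  G = 288.1·(127.46 − 60)^(-0.07551) = 288.1·67.46^(-0.07551) = 288.1·0.72759 = 209.620.
Gain = 209.620 / 181.309 = 1.1561 → 1.156.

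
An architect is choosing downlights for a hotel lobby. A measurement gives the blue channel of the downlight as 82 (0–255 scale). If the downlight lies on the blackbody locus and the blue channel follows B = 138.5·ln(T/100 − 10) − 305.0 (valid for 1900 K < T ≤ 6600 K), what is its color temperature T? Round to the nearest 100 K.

2600 K

ln(t − 10) = (82 + 305.0) / 138.5 = 2.7942.
t − 10 = e^2.7942 = 16.350, so t = 26.350.
T = 100·t = 2635 K → 2600 K to the nearest 100 K.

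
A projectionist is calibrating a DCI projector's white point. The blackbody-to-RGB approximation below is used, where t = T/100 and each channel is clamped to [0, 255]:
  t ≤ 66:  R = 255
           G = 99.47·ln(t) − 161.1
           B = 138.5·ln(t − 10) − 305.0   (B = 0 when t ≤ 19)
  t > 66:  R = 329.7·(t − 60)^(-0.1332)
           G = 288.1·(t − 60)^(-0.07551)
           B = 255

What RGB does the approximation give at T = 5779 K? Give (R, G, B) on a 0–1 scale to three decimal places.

t = 5779/100 = 57.79; the t ≤ 66 branch applies.
R = 255 by definition for t ≤ 66.
G = 99.47·ln 57.79 − 161.1 = 99.47·4.0568 − 161.1 = 242.431.
B = 138.5·ln(57.79 − 10) − 305.0 = 138.5·ln 47.79 − 305.0 = 138.5·3.8668 − 305.0 = 230.554.
Dividing each by 255: (1.0000, 0.9507, 0.9041) → (1.000, 0.951, 0.904).

(1.000, 0.951, 0.904)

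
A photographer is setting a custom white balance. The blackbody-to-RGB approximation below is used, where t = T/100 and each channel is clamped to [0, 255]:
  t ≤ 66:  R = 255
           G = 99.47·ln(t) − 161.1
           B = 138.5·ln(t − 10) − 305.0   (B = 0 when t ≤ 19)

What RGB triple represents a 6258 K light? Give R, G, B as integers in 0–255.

t = 6258/100 = 62.58; the t ≤ 66 branch applies.
R = 255 by definition for t ≤ 66.
G = 99.47·ln 62.58 − 161.1 = 99.47·4.1364 − 161.1 = 250.352.
B = 138.5·ln(62.58 − 10) − 305.0 = 138.5·ln 52.58 − 305.0 = 138.5·3.9623 − 305.0 = 243.784.
Rounded: (255, 250, 244).

R=255, G=250, B=244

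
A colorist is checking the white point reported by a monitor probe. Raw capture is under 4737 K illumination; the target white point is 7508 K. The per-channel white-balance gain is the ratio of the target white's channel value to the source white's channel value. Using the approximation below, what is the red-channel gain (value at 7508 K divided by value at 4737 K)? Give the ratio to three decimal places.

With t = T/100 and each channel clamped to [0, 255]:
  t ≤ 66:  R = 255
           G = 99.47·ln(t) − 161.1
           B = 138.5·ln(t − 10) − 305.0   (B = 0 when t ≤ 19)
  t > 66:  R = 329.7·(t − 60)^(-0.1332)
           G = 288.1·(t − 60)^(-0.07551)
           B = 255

0.901

At 4737 K (t = 47.37):
  R = 255 by definition for t ≤ 66.
At 7508 K (t = 75.08):
  R = 329.7·(75.08 − 60)^(-0.1332) = 329.7·15.08^(-0.1332) = 329.7·0.69669 = 229.697.
Gain = 229.697 / 255.000 = 0.9008 → 0.901.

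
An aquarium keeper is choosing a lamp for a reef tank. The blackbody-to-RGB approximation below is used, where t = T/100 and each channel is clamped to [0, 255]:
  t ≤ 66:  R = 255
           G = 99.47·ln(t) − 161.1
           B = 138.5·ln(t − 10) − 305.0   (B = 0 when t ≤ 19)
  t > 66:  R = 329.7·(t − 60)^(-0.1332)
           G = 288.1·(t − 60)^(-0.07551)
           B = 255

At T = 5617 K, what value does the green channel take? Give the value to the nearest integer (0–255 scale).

t = 5617/100 = 56.17; the t ≤ 66 branch applies.
G = 99.47·ln 56.17 − 161.1 = 99.47·4.0284 − 161.1 = 239.603.
Rounded: 240.

240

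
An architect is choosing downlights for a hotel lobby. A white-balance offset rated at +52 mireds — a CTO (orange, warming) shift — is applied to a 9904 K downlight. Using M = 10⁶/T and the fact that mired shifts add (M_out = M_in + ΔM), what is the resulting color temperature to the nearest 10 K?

M_in = 10⁶/9904 = 100.97 mireds.
M_out = 100.97 + (+52) = 152.97 mireds.
T_out = 10⁶/152.97 = 6537.3 K → 6540 K.

6540 K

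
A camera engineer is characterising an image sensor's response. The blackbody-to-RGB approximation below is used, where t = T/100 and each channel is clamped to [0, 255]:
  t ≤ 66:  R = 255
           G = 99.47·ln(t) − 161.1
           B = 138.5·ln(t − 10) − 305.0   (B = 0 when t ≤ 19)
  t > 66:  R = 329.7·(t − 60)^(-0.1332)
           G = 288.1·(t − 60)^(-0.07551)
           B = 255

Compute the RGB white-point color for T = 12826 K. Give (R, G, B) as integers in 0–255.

t = 12826/100 = 128.26; the t > 66 branch applies.
R = 329.7·(128.26 − 60)^(-0.1332) = 329.7·68.26^(-0.1332) = 329.7·0.56976 = 187.849.
G = 288.1·(128.26 − 60)^(-0.07551) = 288.1·68.26^(-0.07551) = 288.1·0.72695 = 209.433.
B = 255 by definition for t > 66.
Rounded: (188, 209, 255).

(188, 209, 255)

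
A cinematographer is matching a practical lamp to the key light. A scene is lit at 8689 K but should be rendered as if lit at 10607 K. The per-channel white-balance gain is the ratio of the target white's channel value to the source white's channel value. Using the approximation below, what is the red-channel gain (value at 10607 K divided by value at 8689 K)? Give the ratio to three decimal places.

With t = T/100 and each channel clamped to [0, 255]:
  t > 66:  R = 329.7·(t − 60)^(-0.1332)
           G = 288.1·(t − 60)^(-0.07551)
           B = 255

At 8689 K (t = 86.89):
  R = 329.7·(86.89 − 60)^(-0.1332) = 329.7·26.89^(-0.1332) = 329.7·0.64503 = 212.666.
At 10607 K (t = 106.07):
  R = 329.7·(106.07 − 60)^(-0.1332) = 329.7·46.07^(-0.1332) = 329.7·0.60039 = 197.948.
Gain = 197.948 / 212.666 = 0.9308 → 0.931.

0.931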